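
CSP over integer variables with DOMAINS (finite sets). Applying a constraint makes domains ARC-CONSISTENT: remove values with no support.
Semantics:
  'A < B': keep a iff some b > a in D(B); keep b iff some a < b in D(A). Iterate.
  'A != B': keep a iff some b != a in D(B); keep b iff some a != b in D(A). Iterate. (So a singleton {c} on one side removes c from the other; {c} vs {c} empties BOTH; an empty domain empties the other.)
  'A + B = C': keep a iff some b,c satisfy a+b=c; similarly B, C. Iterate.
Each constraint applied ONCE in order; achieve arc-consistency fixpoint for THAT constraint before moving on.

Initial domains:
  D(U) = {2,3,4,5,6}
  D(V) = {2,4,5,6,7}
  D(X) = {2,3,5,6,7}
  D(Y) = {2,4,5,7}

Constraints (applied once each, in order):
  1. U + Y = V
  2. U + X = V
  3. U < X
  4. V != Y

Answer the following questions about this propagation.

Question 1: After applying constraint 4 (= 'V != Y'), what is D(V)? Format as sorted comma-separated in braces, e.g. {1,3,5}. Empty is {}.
Answer: {4,5,6,7}

Derivation:
Constraint 1 (U + Y = V) on D(U)={2,3,4,5,6} D(Y)={2,4,5,7} D(V)={2,4,5,6,7}: U {2,3,4,5,6}->{2,3,4,5}; Y {2,4,5,7}->{2,4,5}; V {2,4,5,6,7}->{4,5,6,7}
Constraint 2 (U + X = V) on D(U)={2,3,4,5} D(X)={2,3,5,6,7} D(V)={4,5,6,7}: X {2,3,5,6,7}->{2,3,5}
Constraint 3 (U < X) on D(U)={2,3,4,5} D(X)={2,3,5}: U {2,3,4,5}->{2,3,4}; X {2,3,5}->{3,5}
Constraint 4 (V != Y) on D(V)={4,5,6,7} D(Y)={2,4,5}: no change
So after constraint 4: D(V) = {4,5,6,7}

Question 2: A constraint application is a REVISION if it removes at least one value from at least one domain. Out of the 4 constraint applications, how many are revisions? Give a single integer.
Constraint 1 (U + Y = V) on D(U)={2,3,4,5,6} D(Y)={2,4,5,7} D(V)={2,4,5,6,7}: U {2,3,4,5,6}->{2,3,4,5}; Y {2,4,5,7}->{2,4,5}; V {2,4,5,6,7}->{4,5,6,7} => REVISION
Constraint 2 (U + X = V) on D(U)={2,3,4,5} D(X)={2,3,5,6,7} D(V)={4,5,6,7}: X {2,3,5,6,7}->{2,3,5} => REVISION
Constraint 3 (U < X) on D(U)={2,3,4,5} D(X)={2,3,5}: U {2,3,4,5}->{2,3,4}; X {2,3,5}->{3,5} => REVISION
Constraint 4 (V != Y) on D(V)={4,5,6,7} D(Y)={2,4,5}: no change => not a revision
Total revisions = 3

Answer: 3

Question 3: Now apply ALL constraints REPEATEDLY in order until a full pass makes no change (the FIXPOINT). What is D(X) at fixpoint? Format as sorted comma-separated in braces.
Answer: {3,5}

Derivation:
pass 0 (initial): D(X)={2,3,5,6,7}
pass 1: U {2,3,4,5,6}->{2,3,4}; V {2,4,5,6,7}->{4,5,6,7}; X {2,3,5,6,7}->{3,5}; Y {2,4,5,7}->{2,4,5}
pass 2: V {4,5,6,7}->{5,6,7}
pass 3: no change
Fixpoint after 3 passes: D(X) = {3,5}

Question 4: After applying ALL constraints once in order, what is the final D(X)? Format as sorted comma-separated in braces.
Constraint 1 (U + Y = V) on D(U)={2,3,4,5,6} D(Y)={2,4,5,7} D(V)={2,4,5,6,7}: U {2,3,4,5,6}->{2,3,4,5}; Y {2,4,5,7}->{2,4,5}; V {2,4,5,6,7}->{4,5,6,7}
Constraint 2 (U + X = V) on D(U)={2,3,4,5} D(X)={2,3,5,6,7} D(V)={4,5,6,7}: X {2,3,5,6,7}->{2,3,5}
Constraint 3 (U < X) on D(U)={2,3,4,5} D(X)={2,3,5}: U {2,3,4,5}->{2,3,4}; X {2,3,5}->{3,5}
Constraint 4 (V != Y) on D(V)={4,5,6,7} D(Y)={2,4,5}: no change
So after all 4 constraints: D(X) = {3,5}

Answer: {3,5}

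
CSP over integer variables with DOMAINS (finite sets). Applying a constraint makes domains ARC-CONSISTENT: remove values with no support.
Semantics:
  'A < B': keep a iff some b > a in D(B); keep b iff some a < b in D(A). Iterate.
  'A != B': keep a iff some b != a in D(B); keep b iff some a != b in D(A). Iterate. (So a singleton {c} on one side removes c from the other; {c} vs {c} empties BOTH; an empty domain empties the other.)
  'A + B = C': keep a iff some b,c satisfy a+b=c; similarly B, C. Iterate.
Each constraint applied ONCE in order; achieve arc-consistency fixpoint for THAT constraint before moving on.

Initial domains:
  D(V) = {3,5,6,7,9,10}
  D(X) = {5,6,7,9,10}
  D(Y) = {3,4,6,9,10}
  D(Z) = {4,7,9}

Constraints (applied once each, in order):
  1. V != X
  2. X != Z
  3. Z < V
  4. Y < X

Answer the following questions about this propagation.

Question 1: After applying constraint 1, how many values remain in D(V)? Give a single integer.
Constraint 1 (V != X) on D(V)={3,5,6,7,9,10} D(X)={5,6,7,9,10}: no change
So after constraint 1: D(V)={3,5,6,7,9,10}, size = 6

Answer: 6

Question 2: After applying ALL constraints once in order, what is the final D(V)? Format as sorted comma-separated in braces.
Answer: {5,6,7,9,10}

Derivation:
Constraint 1 (V != X) on D(V)={3,5,6,7,9,10} D(X)={5,6,7,9,10}: no change
Constraint 2 (X != Z) on D(X)={5,6,7,9,10} D(Z)={4,7,9}: no change
Constraint 3 (Z < V) on D(Z)={4,7,9} D(V)={3,5,6,7,9,10}: V {3,5,6,7,9,10}->{5,6,7,9,10}
Constraint 4 (Y < X) on D(Y)={3,4,6,9,10} D(X)={5,6,7,9,10}: Y {3,4,6,9,10}->{3,4,6,9}
So after all 4 constraints: D(V) = {5,6,7,9,10}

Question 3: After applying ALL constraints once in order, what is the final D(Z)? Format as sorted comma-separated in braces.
Answer: {4,7,9}

Derivation:
Constraint 1 (V != X) on D(V)={3,5,6,7,9,10} D(X)={5,6,7,9,10}: no change
Constraint 2 (X != Z) on D(X)={5,6,7,9,10} D(Z)={4,7,9}: no change
Constraint 3 (Z < V) on D(Z)={4,7,9} D(V)={3,5,6,7,9,10}: V {3,5,6,7,9,10}->{5,6,7,9,10}
Constraint 4 (Y < X) on D(Y)={3,4,6,9,10} D(X)={5,6,7,9,10}: Y {3,4,6,9,10}->{3,4,6,9}
So after all 4 constraints: D(Z) = {4,7,9}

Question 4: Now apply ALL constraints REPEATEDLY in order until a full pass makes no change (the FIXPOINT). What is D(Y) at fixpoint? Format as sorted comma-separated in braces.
pass 0 (initial): D(Y)={3,4,6,9,10}
pass 1: V {3,5,6,7,9,10}->{5,6,7,9,10}; Y {3,4,6,9,10}->{3,4,6,9}
pass 2: no change
Fixpoint after 2 passes: D(Y) = {3,4,6,9}

Answer: {3,4,6,9}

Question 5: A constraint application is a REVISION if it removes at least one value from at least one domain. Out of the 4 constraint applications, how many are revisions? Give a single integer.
Constraint 1 (V != X) on D(V)={3,5,6,7,9,10} D(X)={5,6,7,9,10}: no change => not a revision
Constraint 2 (X != Z) on D(X)={5,6,7,9,10} D(Z)={4,7,9}: no change => not a revision
Constraint 3 (Z < V) on D(Z)={4,7,9} D(V)={3,5,6,7,9,10}: V {3,5,6,7,9,10}->{5,6,7,9,10} => REVISION
Constraint 4 (Y < X) on D(Y)={3,4,6,9,10} D(X)={5,6,7,9,10}: Y {3,4,6,9,10}->{3,4,6,9} => REVISION
Total revisions = 2

Answer: 2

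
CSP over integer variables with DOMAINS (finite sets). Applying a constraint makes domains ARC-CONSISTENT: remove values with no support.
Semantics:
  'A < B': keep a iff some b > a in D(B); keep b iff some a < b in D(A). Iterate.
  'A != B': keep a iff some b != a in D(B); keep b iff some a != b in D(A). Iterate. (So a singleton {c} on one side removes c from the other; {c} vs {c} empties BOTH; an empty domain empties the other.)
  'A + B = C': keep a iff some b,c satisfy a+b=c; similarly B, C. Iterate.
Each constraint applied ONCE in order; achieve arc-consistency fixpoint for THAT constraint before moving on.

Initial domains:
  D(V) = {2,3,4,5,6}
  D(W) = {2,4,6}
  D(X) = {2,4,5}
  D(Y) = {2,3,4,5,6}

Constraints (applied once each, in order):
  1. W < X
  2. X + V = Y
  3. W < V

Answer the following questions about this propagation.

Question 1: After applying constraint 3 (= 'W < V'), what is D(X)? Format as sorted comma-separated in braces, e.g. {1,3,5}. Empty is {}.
Constraint 1 (W < X) on D(W)={2,4,6} D(X)={2,4,5}: W {2,4,6}->{2,4}; X {2,4,5}->{4,5}
Constraint 2 (X + V = Y) on D(X)={4,5} D(V)={2,3,4,5,6} D(Y)={2,3,4,5,6}: X {4,5}->{4}; V {2,3,4,5,6}->{2}; Y {2,3,4,5,6}->{6}
Constraint 3 (W < V) on D(W)={2,4} D(V)={2}: W {2,4}->{}; V {2}->{}
So after constraint 3: D(X) = {4}

Answer: {4}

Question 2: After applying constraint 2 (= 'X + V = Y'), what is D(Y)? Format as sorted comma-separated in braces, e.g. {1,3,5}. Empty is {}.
Constraint 1 (W < X) on D(W)={2,4,6} D(X)={2,4,5}: W {2,4,6}->{2,4}; X {2,4,5}->{4,5}
Constraint 2 (X + V = Y) on D(X)={4,5} D(V)={2,3,4,5,6} D(Y)={2,3,4,5,6}: X {4,5}->{4}; V {2,3,4,5,6}->{2}; Y {2,3,4,5,6}->{6}
So after constraint 2: D(Y) = {6}

Answer: {6}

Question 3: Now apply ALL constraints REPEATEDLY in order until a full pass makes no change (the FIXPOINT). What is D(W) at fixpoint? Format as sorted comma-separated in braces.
Answer: {}

Derivation:
pass 0 (initial): D(W)={2,4,6}
pass 1: V {2,3,4,5,6}->{}; W {2,4,6}->{}; X {2,4,5}->{4}; Y {2,3,4,5,6}->{6}
pass 2: X {4}->{}; Y {6}->{}
pass 3: no change
Fixpoint after 3 passes: D(W) = {}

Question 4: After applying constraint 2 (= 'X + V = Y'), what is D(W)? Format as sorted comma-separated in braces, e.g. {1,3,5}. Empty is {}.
Constraint 1 (W < X) on D(W)={2,4,6} D(X)={2,4,5}: W {2,4,6}->{2,4}; X {2,4,5}->{4,5}
Constraint 2 (X + V = Y) on D(X)={4,5} D(V)={2,3,4,5,6} D(Y)={2,3,4,5,6}: X {4,5}->{4}; V {2,3,4,5,6}->{2}; Y {2,3,4,5,6}->{6}
So after constraint 2: D(W) = {2,4}

Answer: {2,4}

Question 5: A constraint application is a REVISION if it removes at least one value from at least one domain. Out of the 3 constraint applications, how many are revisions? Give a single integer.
Constraint 1 (W < X) on D(W)={2,4,6} D(X)={2,4,5}: W {2,4,6}->{2,4}; X {2,4,5}->{4,5} => REVISION
Constraint 2 (X + V = Y) on D(X)={4,5} D(V)={2,3,4,5,6} D(Y)={2,3,4,5,6}: X {4,5}->{4}; V {2,3,4,5,6}->{2}; Y {2,3,4,5,6}->{6} => REVISION
Constraint 3 (W < V) on D(W)={2,4} D(V)={2}: W {2,4}->{}; V {2}->{} => REVISION
Total revisions = 3

Answer: 3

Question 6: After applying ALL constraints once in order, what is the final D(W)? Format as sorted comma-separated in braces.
Constraint 1 (W < X) on D(W)={2,4,6} D(X)={2,4,5}: W {2,4,6}->{2,4}; X {2,4,5}->{4,5}
Constraint 2 (X + V = Y) on D(X)={4,5} D(V)={2,3,4,5,6} D(Y)={2,3,4,5,6}: X {4,5}->{4}; V {2,3,4,5,6}->{2}; Y {2,3,4,5,6}->{6}
Constraint 3 (W < V) on D(W)={2,4} D(V)={2}: W {2,4}->{}; V {2}->{}
So after all 3 constraints: D(W) = {}

Answer: {}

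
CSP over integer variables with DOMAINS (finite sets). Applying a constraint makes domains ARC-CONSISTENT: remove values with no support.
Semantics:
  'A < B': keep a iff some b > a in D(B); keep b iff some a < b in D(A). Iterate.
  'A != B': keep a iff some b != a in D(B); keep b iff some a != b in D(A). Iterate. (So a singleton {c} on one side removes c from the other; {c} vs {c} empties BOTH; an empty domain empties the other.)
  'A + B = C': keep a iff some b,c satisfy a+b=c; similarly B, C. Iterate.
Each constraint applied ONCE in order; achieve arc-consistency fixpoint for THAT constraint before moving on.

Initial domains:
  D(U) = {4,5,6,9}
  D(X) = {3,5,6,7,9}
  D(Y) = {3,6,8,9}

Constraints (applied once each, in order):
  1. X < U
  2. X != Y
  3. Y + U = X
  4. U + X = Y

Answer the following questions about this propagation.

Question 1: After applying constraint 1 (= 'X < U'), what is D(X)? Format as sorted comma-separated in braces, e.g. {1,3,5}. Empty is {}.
Answer: {3,5,6,7}

Derivation:
Constraint 1 (X < U) on D(X)={3,5,6,7,9} D(U)={4,5,6,9}: X {3,5,6,7,9}->{3,5,6,7}
So after constraint 1: D(X) = {3,5,6,7}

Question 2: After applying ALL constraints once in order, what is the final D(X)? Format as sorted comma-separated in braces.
Answer: {}

Derivation:
Constraint 1 (X < U) on D(X)={3,5,6,7,9} D(U)={4,5,6,9}: X {3,5,6,7,9}->{3,5,6,7}
Constraint 2 (X != Y) on D(X)={3,5,6,7} D(Y)={3,6,8,9}: no change
Constraint 3 (Y + U = X) on D(Y)={3,6,8,9} D(U)={4,5,6,9} D(X)={3,5,6,7}: Y {3,6,8,9}->{3}; U {4,5,6,9}->{4}; X {3,5,6,7}->{7}
Constraint 4 (U + X = Y) on D(U)={4} D(X)={7} D(Y)={3}: U {4}->{}; X {7}->{}; Y {3}->{}
So after all 4 constraints: D(X) = {}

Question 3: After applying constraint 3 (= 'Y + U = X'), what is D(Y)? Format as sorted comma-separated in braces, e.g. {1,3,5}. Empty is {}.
Constraint 1 (X < U) on D(X)={3,5,6,7,9} D(U)={4,5,6,9}: X {3,5,6,7,9}->{3,5,6,7}
Constraint 2 (X != Y) on D(X)={3,5,6,7} D(Y)={3,6,8,9}: no change
Constraint 3 (Y + U = X) on D(Y)={3,6,8,9} D(U)={4,5,6,9} D(X)={3,5,6,7}: Y {3,6,8,9}->{3}; U {4,5,6,9}->{4}; X {3,5,6,7}->{7}
So after constraint 3: D(Y) = {3}

Answer: {3}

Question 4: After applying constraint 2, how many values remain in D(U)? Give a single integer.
Answer: 4

Derivation:
Constraint 1 (X < U) on D(X)={3,5,6,7,9} D(U)={4,5,6,9}: X {3,5,6,7,9}->{3,5,6,7}
Constraint 2 (X != Y) on D(X)={3,5,6,7} D(Y)={3,6,8,9}: no change
So after constraint 2: D(U)={4,5,6,9}, size = 4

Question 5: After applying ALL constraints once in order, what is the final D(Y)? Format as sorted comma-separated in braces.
Answer: {}

Derivation:
Constraint 1 (X < U) on D(X)={3,5,6,7,9} D(U)={4,5,6,9}: X {3,5,6,7,9}->{3,5,6,7}
Constraint 2 (X != Y) on D(X)={3,5,6,7} D(Y)={3,6,8,9}: no change
Constraint 3 (Y + U = X) on D(Y)={3,6,8,9} D(U)={4,5,6,9} D(X)={3,5,6,7}: Y {3,6,8,9}->{3}; U {4,5,6,9}->{4}; X {3,5,6,7}->{7}
Constraint 4 (U + X = Y) on D(U)={4} D(X)={7} D(Y)={3}: U {4}->{}; X {7}->{}; Y {3}->{}
So after all 4 constraints: D(Y) = {}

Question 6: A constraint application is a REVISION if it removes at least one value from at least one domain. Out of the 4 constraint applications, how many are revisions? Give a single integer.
Answer: 3

Derivation:
Constraint 1 (X < U) on D(X)={3,5,6,7,9} D(U)={4,5,6,9}: X {3,5,6,7,9}->{3,5,6,7} => REVISION
Constraint 2 (X != Y) on D(X)={3,5,6,7} D(Y)={3,6,8,9}: no change => not a revision
Constraint 3 (Y + U = X) on D(Y)={3,6,8,9} D(U)={4,5,6,9} D(X)={3,5,6,7}: Y {3,6,8,9}->{3}; U {4,5,6,9}->{4}; X {3,5,6,7}->{7} => REVISION
Constraint 4 (U + X = Y) on D(U)={4} D(X)={7} D(Y)={3}: U {4}->{}; X {7}->{}; Y {3}->{} => REVISION
Total revisions = 3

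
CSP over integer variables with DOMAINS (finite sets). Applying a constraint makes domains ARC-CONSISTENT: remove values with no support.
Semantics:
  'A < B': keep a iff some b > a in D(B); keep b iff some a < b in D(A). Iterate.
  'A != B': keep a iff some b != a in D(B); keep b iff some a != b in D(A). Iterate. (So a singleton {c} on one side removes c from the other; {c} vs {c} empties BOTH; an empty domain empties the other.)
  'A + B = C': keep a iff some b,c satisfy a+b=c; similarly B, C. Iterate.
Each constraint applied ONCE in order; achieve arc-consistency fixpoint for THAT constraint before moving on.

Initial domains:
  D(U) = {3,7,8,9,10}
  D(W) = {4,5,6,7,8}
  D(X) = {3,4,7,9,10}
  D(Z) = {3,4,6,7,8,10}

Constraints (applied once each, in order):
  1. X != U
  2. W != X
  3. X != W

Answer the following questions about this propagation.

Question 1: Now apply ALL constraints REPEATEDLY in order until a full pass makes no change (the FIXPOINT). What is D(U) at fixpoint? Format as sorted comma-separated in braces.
Answer: {3,7,8,9,10}

Derivation:
pass 0 (initial): D(U)={3,7,8,9,10}
pass 1: no change
Fixpoint after 1 passes: D(U) = {3,7,8,9,10}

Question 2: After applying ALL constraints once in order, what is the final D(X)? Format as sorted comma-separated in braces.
Constraint 1 (X != U) on D(X)={3,4,7,9,10} D(U)={3,7,8,9,10}: no change
Constraint 2 (W != X) on D(W)={4,5,6,7,8} D(X)={3,4,7,9,10}: no change
Constraint 3 (X != W) on D(X)={3,4,7,9,10} D(W)={4,5,6,7,8}: no change
So after all 3 constraints: D(X) = {3,4,7,9,10}

Answer: {3,4,7,9,10}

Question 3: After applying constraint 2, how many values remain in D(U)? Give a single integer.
Answer: 5

Derivation:
Constraint 1 (X != U) on D(X)={3,4,7,9,10} D(U)={3,7,8,9,10}: no change
Constraint 2 (W != X) on D(W)={4,5,6,7,8} D(X)={3,4,7,9,10}: no change
So after constraint 2: D(U)={3,7,8,9,10}, size = 5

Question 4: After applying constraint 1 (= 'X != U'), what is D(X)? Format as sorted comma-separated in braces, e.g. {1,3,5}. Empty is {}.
Constraint 1 (X != U) on D(X)={3,4,7,9,10} D(U)={3,7,8,9,10}: no change
So after constraint 1: D(X) = {3,4,7,9,10}

Answer: {3,4,7,9,10}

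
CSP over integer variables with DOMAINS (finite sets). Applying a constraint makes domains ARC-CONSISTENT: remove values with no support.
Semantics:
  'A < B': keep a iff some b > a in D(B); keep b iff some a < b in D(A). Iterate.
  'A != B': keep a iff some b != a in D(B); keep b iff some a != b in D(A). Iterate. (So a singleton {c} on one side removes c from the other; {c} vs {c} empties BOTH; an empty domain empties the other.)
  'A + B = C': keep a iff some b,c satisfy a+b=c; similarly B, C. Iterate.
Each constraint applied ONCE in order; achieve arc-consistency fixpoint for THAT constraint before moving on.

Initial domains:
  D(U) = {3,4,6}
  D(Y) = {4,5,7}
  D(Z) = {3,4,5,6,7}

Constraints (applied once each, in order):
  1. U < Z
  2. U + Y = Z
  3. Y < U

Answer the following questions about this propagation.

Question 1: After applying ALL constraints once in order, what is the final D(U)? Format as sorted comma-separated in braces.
Answer: {}

Derivation:
Constraint 1 (U < Z) on D(U)={3,4,6} D(Z)={3,4,5,6,7}: Z {3,4,5,6,7}->{4,5,6,7}
Constraint 2 (U + Y = Z) on D(U)={3,4,6} D(Y)={4,5,7} D(Z)={4,5,6,7}: U {3,4,6}->{3}; Y {4,5,7}->{4}; Z {4,5,6,7}->{7}
Constraint 3 (Y < U) on D(Y)={4} D(U)={3}: Y {4}->{}; U {3}->{}
So after all 3 constraints: D(U) = {}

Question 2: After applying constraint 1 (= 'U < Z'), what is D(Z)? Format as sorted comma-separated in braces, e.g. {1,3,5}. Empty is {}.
Answer: {4,5,6,7}

Derivation:
Constraint 1 (U < Z) on D(U)={3,4,6} D(Z)={3,4,5,6,7}: Z {3,4,5,6,7}->{4,5,6,7}
So after constraint 1: D(Z) = {4,5,6,7}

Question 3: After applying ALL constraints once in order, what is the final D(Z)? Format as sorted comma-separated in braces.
Constraint 1 (U < Z) on D(U)={3,4,6} D(Z)={3,4,5,6,7}: Z {3,4,5,6,7}->{4,5,6,7}
Constraint 2 (U + Y = Z) on D(U)={3,4,6} D(Y)={4,5,7} D(Z)={4,5,6,7}: U {3,4,6}->{3}; Y {4,5,7}->{4}; Z {4,5,6,7}->{7}
Constraint 3 (Y < U) on D(Y)={4} D(U)={3}: Y {4}->{}; U {3}->{}
So after all 3 constraints: D(Z) = {7}

Answer: {7}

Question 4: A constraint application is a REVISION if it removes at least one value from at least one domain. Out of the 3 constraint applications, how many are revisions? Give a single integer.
Answer: 3

Derivation:
Constraint 1 (U < Z) on D(U)={3,4,6} D(Z)={3,4,5,6,7}: Z {3,4,5,6,7}->{4,5,6,7} => REVISION
Constraint 2 (U + Y = Z) on D(U)={3,4,6} D(Y)={4,5,7} D(Z)={4,5,6,7}: U {3,4,6}->{3}; Y {4,5,7}->{4}; Z {4,5,6,7}->{7} => REVISION
Constraint 3 (Y < U) on D(Y)={4} D(U)={3}: Y {4}->{}; U {3}->{} => REVISION
Total revisions = 3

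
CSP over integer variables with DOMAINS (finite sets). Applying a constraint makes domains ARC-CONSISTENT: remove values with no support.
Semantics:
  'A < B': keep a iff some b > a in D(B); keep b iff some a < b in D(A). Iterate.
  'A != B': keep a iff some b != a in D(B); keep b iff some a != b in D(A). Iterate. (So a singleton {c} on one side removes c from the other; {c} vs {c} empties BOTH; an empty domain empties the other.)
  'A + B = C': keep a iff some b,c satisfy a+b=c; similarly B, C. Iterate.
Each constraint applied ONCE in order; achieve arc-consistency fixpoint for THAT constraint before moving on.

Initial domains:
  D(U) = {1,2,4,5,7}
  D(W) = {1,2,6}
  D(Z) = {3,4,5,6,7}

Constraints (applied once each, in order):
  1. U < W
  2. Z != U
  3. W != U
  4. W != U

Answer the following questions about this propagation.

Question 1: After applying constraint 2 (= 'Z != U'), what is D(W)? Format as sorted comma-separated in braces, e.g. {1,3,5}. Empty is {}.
Answer: {2,6}

Derivation:
Constraint 1 (U < W) on D(U)={1,2,4,5,7} D(W)={1,2,6}: U {1,2,4,5,7}->{1,2,4,5}; W {1,2,6}->{2,6}
Constraint 2 (Z != U) on D(Z)={3,4,5,6,7} D(U)={1,2,4,5}: no change
So after constraint 2: D(W) = {2,6}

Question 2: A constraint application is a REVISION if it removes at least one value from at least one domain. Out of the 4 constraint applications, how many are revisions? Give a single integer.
Answer: 1

Derivation:
Constraint 1 (U < W) on D(U)={1,2,4,5,7} D(W)={1,2,6}: U {1,2,4,5,7}->{1,2,4,5}; W {1,2,6}->{2,6} => REVISION
Constraint 2 (Z != U) on D(Z)={3,4,5,6,7} D(U)={1,2,4,5}: no change => not a revision
Constraint 3 (W != U) on D(W)={2,6} D(U)={1,2,4,5}: no change => not a revision
Constraint 4 (W != U) on D(W)={2,6} D(U)={1,2,4,5}: no change => not a revision
Total revisions = 1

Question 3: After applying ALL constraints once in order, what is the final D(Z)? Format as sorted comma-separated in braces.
Answer: {3,4,5,6,7}

Derivation:
Constraint 1 (U < W) on D(U)={1,2,4,5,7} D(W)={1,2,6}: U {1,2,4,5,7}->{1,2,4,5}; W {1,2,6}->{2,6}
Constraint 2 (Z != U) on D(Z)={3,4,5,6,7} D(U)={1,2,4,5}: no change
Constraint 3 (W != U) on D(W)={2,6} D(U)={1,2,4,5}: no change
Constraint 4 (W != U) on D(W)={2,6} D(U)={1,2,4,5}: no change
So after all 4 constraints: D(Z) = {3,4,5,6,7}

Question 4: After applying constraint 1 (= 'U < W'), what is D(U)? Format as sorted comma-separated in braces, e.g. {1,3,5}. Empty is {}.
Answer: {1,2,4,5}

Derivation:
Constraint 1 (U < W) on D(U)={1,2,4,5,7} D(W)={1,2,6}: U {1,2,4,5,7}->{1,2,4,5}; W {1,2,6}->{2,6}
So after constraint 1: D(U) = {1,2,4,5}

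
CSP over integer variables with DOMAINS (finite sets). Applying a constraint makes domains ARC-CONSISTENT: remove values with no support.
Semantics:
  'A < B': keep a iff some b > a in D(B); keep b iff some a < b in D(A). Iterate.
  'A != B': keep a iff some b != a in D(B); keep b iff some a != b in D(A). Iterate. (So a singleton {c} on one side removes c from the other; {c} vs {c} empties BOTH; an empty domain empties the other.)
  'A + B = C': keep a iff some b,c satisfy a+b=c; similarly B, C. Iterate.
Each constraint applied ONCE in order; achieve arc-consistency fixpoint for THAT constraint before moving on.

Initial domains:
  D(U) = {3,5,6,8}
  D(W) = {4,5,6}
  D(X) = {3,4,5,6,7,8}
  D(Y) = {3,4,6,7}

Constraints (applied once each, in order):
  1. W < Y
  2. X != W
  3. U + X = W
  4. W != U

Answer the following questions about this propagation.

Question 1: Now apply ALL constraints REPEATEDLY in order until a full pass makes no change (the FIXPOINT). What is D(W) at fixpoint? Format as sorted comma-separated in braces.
pass 0 (initial): D(W)={4,5,6}
pass 1: U {3,5,6,8}->{3}; W {4,5,6}->{6}; X {3,4,5,6,7,8}->{3}; Y {3,4,6,7}->{6,7}
pass 2: Y {6,7}->{7}
pass 3: no change
Fixpoint after 3 passes: D(W) = {6}

Answer: {6}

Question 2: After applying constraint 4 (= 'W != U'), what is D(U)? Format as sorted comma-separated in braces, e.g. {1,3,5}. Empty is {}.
Constraint 1 (W < Y) on D(W)={4,5,6} D(Y)={3,4,6,7}: Y {3,4,6,7}->{6,7}
Constraint 2 (X != W) on D(X)={3,4,5,6,7,8} D(W)={4,5,6}: no change
Constraint 3 (U + X = W) on D(U)={3,5,6,8} D(X)={3,4,5,6,7,8} D(W)={4,5,6}: U {3,5,6,8}->{3}; X {3,4,5,6,7,8}->{3}; W {4,5,6}->{6}
Constraint 4 (W != U) on D(W)={6} D(U)={3}: no change
So after constraint 4: D(U) = {3}

Answer: {3}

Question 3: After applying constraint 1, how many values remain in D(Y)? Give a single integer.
Answer: 2

Derivation:
Constraint 1 (W < Y) on D(W)={4,5,6} D(Y)={3,4,6,7}: Y {3,4,6,7}->{6,7}
So after constraint 1: D(Y)={6,7}, size = 2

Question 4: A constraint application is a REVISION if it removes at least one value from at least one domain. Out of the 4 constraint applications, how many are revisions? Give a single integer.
Answer: 2

Derivation:
Constraint 1 (W < Y) on D(W)={4,5,6} D(Y)={3,4,6,7}: Y {3,4,6,7}->{6,7} => REVISION
Constraint 2 (X != W) on D(X)={3,4,5,6,7,8} D(W)={4,5,6}: no change => not a revision
Constraint 3 (U + X = W) on D(U)={3,5,6,8} D(X)={3,4,5,6,7,8} D(W)={4,5,6}: U {3,5,6,8}->{3}; X {3,4,5,6,7,8}->{3}; W {4,5,6}->{6} => REVISION
Constraint 4 (W != U) on D(W)={6} D(U)={3}: no change => not a revision
Total revisions = 2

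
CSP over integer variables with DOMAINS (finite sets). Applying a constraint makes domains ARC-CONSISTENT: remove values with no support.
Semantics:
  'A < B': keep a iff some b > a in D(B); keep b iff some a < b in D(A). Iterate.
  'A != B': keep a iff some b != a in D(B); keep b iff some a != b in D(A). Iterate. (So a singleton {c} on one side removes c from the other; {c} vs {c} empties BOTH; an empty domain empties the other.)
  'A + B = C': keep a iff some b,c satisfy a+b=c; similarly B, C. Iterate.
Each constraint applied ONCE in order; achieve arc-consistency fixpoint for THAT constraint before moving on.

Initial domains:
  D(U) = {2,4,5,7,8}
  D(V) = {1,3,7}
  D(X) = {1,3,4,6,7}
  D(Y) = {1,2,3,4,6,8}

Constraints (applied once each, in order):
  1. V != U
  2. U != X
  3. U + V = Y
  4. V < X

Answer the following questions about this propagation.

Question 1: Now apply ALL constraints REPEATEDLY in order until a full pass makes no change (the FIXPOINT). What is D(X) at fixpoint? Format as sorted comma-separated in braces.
pass 0 (initial): D(X)={1,3,4,6,7}
pass 1: U {2,4,5,7,8}->{2,5,7}; V {1,3,7}->{1,3}; X {1,3,4,6,7}->{3,4,6,7}; Y {1,2,3,4,6,8}->{3,6,8}
pass 2: no change
Fixpoint after 2 passes: D(X) = {3,4,6,7}

Answer: {3,4,6,7}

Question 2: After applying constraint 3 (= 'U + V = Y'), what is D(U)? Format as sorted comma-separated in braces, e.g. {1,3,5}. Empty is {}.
Answer: {2,5,7}

Derivation:
Constraint 1 (V != U) on D(V)={1,3,7} D(U)={2,4,5,7,8}: no change
Constraint 2 (U != X) on D(U)={2,4,5,7,8} D(X)={1,3,4,6,7}: no change
Constraint 3 (U + V = Y) on D(U)={2,4,5,7,8} D(V)={1,3,7} D(Y)={1,2,3,4,6,8}: U {2,4,5,7,8}->{2,5,7}; V {1,3,7}->{1,3}; Y {1,2,3,4,6,8}->{3,6,8}
So after constraint 3: D(U) = {2,5,7}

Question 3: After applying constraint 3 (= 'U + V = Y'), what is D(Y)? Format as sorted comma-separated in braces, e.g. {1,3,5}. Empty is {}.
Constraint 1 (V != U) on D(V)={1,3,7} D(U)={2,4,5,7,8}: no change
Constraint 2 (U != X) on D(U)={2,4,5,7,8} D(X)={1,3,4,6,7}: no change
Constraint 3 (U + V = Y) on D(U)={2,4,5,7,8} D(V)={1,3,7} D(Y)={1,2,3,4,6,8}: U {2,4,5,7,8}->{2,5,7}; V {1,3,7}->{1,3}; Y {1,2,3,4,6,8}->{3,6,8}
So after constraint 3: D(Y) = {3,6,8}

Answer: {3,6,8}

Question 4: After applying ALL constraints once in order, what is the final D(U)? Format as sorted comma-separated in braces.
Constraint 1 (V != U) on D(V)={1,3,7} D(U)={2,4,5,7,8}: no change
Constraint 2 (U != X) on D(U)={2,4,5,7,8} D(X)={1,3,4,6,7}: no change
Constraint 3 (U + V = Y) on D(U)={2,4,5,7,8} D(V)={1,3,7} D(Y)={1,2,3,4,6,8}: U {2,4,5,7,8}->{2,5,7}; V {1,3,7}->{1,3}; Y {1,2,3,4,6,8}->{3,6,8}
Constraint 4 (V < X) on D(V)={1,3} D(X)={1,3,4,6,7}: X {1,3,4,6,7}->{3,4,6,7}
So after all 4 constraints: D(U) = {2,5,7}

Answer: {2,5,7}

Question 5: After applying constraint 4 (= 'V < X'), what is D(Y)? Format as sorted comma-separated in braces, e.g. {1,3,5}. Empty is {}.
Constraint 1 (V != U) on D(V)={1,3,7} D(U)={2,4,5,7,8}: no change
Constraint 2 (U != X) on D(U)={2,4,5,7,8} D(X)={1,3,4,6,7}: no change
Constraint 3 (U + V = Y) on D(U)={2,4,5,7,8} D(V)={1,3,7} D(Y)={1,2,3,4,6,8}: U {2,4,5,7,8}->{2,5,7}; V {1,3,7}->{1,3}; Y {1,2,3,4,6,8}->{3,6,8}
Constraint 4 (V < X) on D(V)={1,3} D(X)={1,3,4,6,7}: X {1,3,4,6,7}->{3,4,6,7}
So after constraint 4: D(Y) = {3,6,8}

Answer: {3,6,8}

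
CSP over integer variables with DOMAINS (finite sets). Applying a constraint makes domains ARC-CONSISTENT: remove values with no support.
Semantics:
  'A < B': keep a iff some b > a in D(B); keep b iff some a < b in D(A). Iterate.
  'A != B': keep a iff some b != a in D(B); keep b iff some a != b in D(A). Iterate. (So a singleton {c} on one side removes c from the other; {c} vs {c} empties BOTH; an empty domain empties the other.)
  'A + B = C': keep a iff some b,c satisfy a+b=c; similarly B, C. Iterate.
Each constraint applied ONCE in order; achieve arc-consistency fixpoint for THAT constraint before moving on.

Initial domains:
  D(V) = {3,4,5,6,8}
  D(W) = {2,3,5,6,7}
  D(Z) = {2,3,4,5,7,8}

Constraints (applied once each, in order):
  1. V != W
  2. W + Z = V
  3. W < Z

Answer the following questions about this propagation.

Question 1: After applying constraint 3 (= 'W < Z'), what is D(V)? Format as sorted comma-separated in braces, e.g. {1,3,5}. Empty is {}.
Constraint 1 (V != W) on D(V)={3,4,5,6,8} D(W)={2,3,5,6,7}: no change
Constraint 2 (W + Z = V) on D(W)={2,3,5,6,7} D(Z)={2,3,4,5,7,8} D(V)={3,4,5,6,8}: W {2,3,5,6,7}->{2,3,5,6}; Z {2,3,4,5,7,8}->{2,3,4,5}; V {3,4,5,6,8}->{4,5,6,8}
Constraint 3 (W < Z) on D(W)={2,3,5,6} D(Z)={2,3,4,5}: W {2,3,5,6}->{2,3}; Z {2,3,4,5}->{3,4,5}
So after constraint 3: D(V) = {4,5,6,8}

Answer: {4,5,6,8}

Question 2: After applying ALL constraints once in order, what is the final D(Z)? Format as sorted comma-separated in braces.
Constraint 1 (V != W) on D(V)={3,4,5,6,8} D(W)={2,3,5,6,7}: no change
Constraint 2 (W + Z = V) on D(W)={2,3,5,6,7} D(Z)={2,3,4,5,7,8} D(V)={3,4,5,6,8}: W {2,3,5,6,7}->{2,3,5,6}; Z {2,3,4,5,7,8}->{2,3,4,5}; V {3,4,5,6,8}->{4,5,6,8}
Constraint 3 (W < Z) on D(W)={2,3,5,6} D(Z)={2,3,4,5}: W {2,3,5,6}->{2,3}; Z {2,3,4,5}->{3,4,5}
So after all 3 constraints: D(Z) = {3,4,5}

Answer: {3,4,5}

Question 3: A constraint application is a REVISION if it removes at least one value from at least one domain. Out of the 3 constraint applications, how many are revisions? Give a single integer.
Answer: 2

Derivation:
Constraint 1 (V != W) on D(V)={3,4,5,6,8} D(W)={2,3,5,6,7}: no change => not a revision
Constraint 2 (W + Z = V) on D(W)={2,3,5,6,7} D(Z)={2,3,4,5,7,8} D(V)={3,4,5,6,8}: W {2,3,5,6,7}->{2,3,5,6}; Z {2,3,4,5,7,8}->{2,3,4,5}; V {3,4,5,6,8}->{4,5,6,8} => REVISION
Constraint 3 (W < Z) on D(W)={2,3,5,6} D(Z)={2,3,4,5}: W {2,3,5,6}->{2,3}; Z {2,3,4,5}->{3,4,5} => REVISION
Total revisions = 2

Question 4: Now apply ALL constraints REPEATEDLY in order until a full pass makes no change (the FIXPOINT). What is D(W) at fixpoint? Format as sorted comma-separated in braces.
Answer: {2,3}

Derivation:
pass 0 (initial): D(W)={2,3,5,6,7}
pass 1: V {3,4,5,6,8}->{4,5,6,8}; W {2,3,5,6,7}->{2,3}; Z {2,3,4,5,7,8}->{3,4,5}
pass 2: V {4,5,6,8}->{5,6,8}
pass 3: no change
Fixpoint after 3 passes: D(W) = {2,3}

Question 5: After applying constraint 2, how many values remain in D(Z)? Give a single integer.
Answer: 4

Derivation:
Constraint 1 (V != W) on D(V)={3,4,5,6,8} D(W)={2,3,5,6,7}: no change
Constraint 2 (W + Z = V) on D(W)={2,3,5,6,7} D(Z)={2,3,4,5,7,8} D(V)={3,4,5,6,8}: W {2,3,5,6,7}->{2,3,5,6}; Z {2,3,4,5,7,8}->{2,3,4,5}; V {3,4,5,6,8}->{4,5,6,8}
So after constraint 2: D(Z)={2,3,4,5}, size = 4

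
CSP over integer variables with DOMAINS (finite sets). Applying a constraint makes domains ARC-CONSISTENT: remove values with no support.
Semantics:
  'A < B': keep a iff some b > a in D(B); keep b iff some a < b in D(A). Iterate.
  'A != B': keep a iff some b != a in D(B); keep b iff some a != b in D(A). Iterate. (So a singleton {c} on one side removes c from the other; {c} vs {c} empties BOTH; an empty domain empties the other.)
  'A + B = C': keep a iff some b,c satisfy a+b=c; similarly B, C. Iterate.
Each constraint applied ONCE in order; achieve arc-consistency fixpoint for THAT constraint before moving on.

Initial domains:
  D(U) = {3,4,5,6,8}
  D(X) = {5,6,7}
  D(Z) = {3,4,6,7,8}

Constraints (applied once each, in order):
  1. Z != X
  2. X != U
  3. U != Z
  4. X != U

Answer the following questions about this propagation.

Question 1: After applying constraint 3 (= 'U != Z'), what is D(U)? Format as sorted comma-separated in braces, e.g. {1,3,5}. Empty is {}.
Answer: {3,4,5,6,8}

Derivation:
Constraint 1 (Z != X) on D(Z)={3,4,6,7,8} D(X)={5,6,7}: no change
Constraint 2 (X != U) on D(X)={5,6,7} D(U)={3,4,5,6,8}: no change
Constraint 3 (U != Z) on D(U)={3,4,5,6,8} D(Z)={3,4,6,7,8}: no change
So after constraint 3: D(U) = {3,4,5,6,8}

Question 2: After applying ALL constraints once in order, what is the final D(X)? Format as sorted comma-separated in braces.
Answer: {5,6,7}

Derivation:
Constraint 1 (Z != X) on D(Z)={3,4,6,7,8} D(X)={5,6,7}: no change
Constraint 2 (X != U) on D(X)={5,6,7} D(U)={3,4,5,6,8}: no change
Constraint 3 (U != Z) on D(U)={3,4,5,6,8} D(Z)={3,4,6,7,8}: no change
Constraint 4 (X != U) on D(X)={5,6,7} D(U)={3,4,5,6,8}: no change
So after all 4 constraints: D(X) = {5,6,7}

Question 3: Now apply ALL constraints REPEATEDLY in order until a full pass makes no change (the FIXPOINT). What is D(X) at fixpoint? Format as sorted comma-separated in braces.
pass 0 (initial): D(X)={5,6,7}
pass 1: no change
Fixpoint after 1 passes: D(X) = {5,6,7}

Answer: {5,6,7}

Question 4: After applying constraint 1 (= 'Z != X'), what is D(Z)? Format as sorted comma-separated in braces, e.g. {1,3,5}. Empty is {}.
Answer: {3,4,6,7,8}

Derivation:
Constraint 1 (Z != X) on D(Z)={3,4,6,7,8} D(X)={5,6,7}: no change
So after constraint 1: D(Z) = {3,4,6,7,8}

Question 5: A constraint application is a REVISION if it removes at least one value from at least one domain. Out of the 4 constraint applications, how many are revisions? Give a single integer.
Constraint 1 (Z != X) on D(Z)={3,4,6,7,8} D(X)={5,6,7}: no change => not a revision
Constraint 2 (X != U) on D(X)={5,6,7} D(U)={3,4,5,6,8}: no change => not a revision
Constraint 3 (U != Z) on D(U)={3,4,5,6,8} D(Z)={3,4,6,7,8}: no change => not a revision
Constraint 4 (X != U) on D(X)={5,6,7} D(U)={3,4,5,6,8}: no change => not a revision
Total revisions = 0

Answer: 0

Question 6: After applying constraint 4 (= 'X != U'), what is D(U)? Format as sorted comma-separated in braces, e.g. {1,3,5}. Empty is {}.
Answer: {3,4,5,6,8}

Derivation:
Constraint 1 (Z != X) on D(Z)={3,4,6,7,8} D(X)={5,6,7}: no change
Constraint 2 (X != U) on D(X)={5,6,7} D(U)={3,4,5,6,8}: no change
Constraint 3 (U != Z) on D(U)={3,4,5,6,8} D(Z)={3,4,6,7,8}: no change
Constraint 4 (X != U) on D(X)={5,6,7} D(U)={3,4,5,6,8}: no change
So after constraint 4: D(U) = {3,4,5,6,8}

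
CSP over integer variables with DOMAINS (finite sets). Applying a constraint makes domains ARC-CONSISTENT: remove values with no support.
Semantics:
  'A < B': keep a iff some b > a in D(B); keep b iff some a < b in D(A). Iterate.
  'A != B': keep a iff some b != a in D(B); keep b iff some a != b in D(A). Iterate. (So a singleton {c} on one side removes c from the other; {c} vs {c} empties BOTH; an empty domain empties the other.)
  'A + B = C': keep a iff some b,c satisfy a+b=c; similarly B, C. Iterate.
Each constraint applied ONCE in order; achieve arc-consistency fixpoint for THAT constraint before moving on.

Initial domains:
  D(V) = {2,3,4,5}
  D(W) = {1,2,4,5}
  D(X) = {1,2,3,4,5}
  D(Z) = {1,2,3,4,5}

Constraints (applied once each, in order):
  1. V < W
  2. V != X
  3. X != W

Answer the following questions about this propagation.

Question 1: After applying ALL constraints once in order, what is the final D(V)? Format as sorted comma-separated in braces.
Constraint 1 (V < W) on D(V)={2,3,4,5} D(W)={1,2,4,5}: V {2,3,4,5}->{2,3,4}; W {1,2,4,5}->{4,5}
Constraint 2 (V != X) on D(V)={2,3,4} D(X)={1,2,3,4,5}: no change
Constraint 3 (X != W) on D(X)={1,2,3,4,5} D(W)={4,5}: no change
So after all 3 constraints: D(V) = {2,3,4}

Answer: {2,3,4}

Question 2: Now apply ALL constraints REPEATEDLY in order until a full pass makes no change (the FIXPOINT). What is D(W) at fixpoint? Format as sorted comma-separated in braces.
pass 0 (initial): D(W)={1,2,4,5}
pass 1: V {2,3,4,5}->{2,3,4}; W {1,2,4,5}->{4,5}
pass 2: no change
Fixpoint after 2 passes: D(W) = {4,5}

Answer: {4,5}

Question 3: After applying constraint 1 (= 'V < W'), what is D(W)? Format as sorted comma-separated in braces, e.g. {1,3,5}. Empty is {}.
Constraint 1 (V < W) on D(V)={2,3,4,5} D(W)={1,2,4,5}: V {2,3,4,5}->{2,3,4}; W {1,2,4,5}->{4,5}
So after constraint 1: D(W) = {4,5}

Answer: {4,5}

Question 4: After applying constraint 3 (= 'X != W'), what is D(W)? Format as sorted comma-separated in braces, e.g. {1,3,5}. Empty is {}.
Constraint 1 (V < W) on D(V)={2,3,4,5} D(W)={1,2,4,5}: V {2,3,4,5}->{2,3,4}; W {1,2,4,5}->{4,5}
Constraint 2 (V != X) on D(V)={2,3,4} D(X)={1,2,3,4,5}: no change
Constraint 3 (X != W) on D(X)={1,2,3,4,5} D(W)={4,5}: no change
So after constraint 3: D(W) = {4,5}

Answer: {4,5}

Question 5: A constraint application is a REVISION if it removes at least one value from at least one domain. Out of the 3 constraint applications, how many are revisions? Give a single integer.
Answer: 1

Derivation:
Constraint 1 (V < W) on D(V)={2,3,4,5} D(W)={1,2,4,5}: V {2,3,4,5}->{2,3,4}; W {1,2,4,5}->{4,5} => REVISION
Constraint 2 (V != X) on D(V)={2,3,4} D(X)={1,2,3,4,5}: no change => not a revision
Constraint 3 (X != W) on D(X)={1,2,3,4,5} D(W)={4,5}: no change => not a revision
Total revisions = 1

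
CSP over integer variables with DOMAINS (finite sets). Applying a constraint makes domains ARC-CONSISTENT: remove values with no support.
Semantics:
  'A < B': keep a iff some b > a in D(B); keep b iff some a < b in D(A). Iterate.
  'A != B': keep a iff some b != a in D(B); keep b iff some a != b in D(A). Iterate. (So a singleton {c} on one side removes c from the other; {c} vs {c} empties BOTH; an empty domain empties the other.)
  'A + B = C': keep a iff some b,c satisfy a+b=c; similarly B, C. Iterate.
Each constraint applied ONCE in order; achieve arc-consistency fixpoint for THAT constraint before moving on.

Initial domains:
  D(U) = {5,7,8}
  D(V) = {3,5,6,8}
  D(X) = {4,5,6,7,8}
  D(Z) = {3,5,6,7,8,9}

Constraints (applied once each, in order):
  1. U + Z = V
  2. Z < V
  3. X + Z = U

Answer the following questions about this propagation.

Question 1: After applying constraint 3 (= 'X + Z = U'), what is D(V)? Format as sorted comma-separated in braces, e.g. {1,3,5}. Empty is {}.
Constraint 1 (U + Z = V) on D(U)={5,7,8} D(Z)={3,5,6,7,8,9} D(V)={3,5,6,8}: U {5,7,8}->{5}; Z {3,5,6,7,8,9}->{3}; V {3,5,6,8}->{8}
Constraint 2 (Z < V) on D(Z)={3} D(V)={8}: no change
Constraint 3 (X + Z = U) on D(X)={4,5,6,7,8} D(Z)={3} D(U)={5}: X {4,5,6,7,8}->{}; Z {3}->{}; U {5}->{}
So after constraint 3: D(V) = {8}

Answer: {8}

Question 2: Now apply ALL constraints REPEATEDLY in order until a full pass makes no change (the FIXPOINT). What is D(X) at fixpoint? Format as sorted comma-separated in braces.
Answer: {}

Derivation:
pass 0 (initial): D(X)={4,5,6,7,8}
pass 1: U {5,7,8}->{}; V {3,5,6,8}->{8}; X {4,5,6,7,8}->{}; Z {3,5,6,7,8,9}->{}
pass 2: V {8}->{}
pass 3: no change
Fixpoint after 3 passes: D(X) = {}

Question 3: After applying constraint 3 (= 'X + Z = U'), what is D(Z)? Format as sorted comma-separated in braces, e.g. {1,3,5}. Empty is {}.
Answer: {}

Derivation:
Constraint 1 (U + Z = V) on D(U)={5,7,8} D(Z)={3,5,6,7,8,9} D(V)={3,5,6,8}: U {5,7,8}->{5}; Z {3,5,6,7,8,9}->{3}; V {3,5,6,8}->{8}
Constraint 2 (Z < V) on D(Z)={3} D(V)={8}: no change
Constraint 3 (X + Z = U) on D(X)={4,5,6,7,8} D(Z)={3} D(U)={5}: X {4,5,6,7,8}->{}; Z {3}->{}; U {5}->{}
So after constraint 3: D(Z) = {}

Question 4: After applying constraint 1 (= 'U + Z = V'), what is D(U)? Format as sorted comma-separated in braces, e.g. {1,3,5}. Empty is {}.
Constraint 1 (U + Z = V) on D(U)={5,7,8} D(Z)={3,5,6,7,8,9} D(V)={3,5,6,8}: U {5,7,8}->{5}; Z {3,5,6,7,8,9}->{3}; V {3,5,6,8}->{8}
So after constraint 1: D(U) = {5}

Answer: {5}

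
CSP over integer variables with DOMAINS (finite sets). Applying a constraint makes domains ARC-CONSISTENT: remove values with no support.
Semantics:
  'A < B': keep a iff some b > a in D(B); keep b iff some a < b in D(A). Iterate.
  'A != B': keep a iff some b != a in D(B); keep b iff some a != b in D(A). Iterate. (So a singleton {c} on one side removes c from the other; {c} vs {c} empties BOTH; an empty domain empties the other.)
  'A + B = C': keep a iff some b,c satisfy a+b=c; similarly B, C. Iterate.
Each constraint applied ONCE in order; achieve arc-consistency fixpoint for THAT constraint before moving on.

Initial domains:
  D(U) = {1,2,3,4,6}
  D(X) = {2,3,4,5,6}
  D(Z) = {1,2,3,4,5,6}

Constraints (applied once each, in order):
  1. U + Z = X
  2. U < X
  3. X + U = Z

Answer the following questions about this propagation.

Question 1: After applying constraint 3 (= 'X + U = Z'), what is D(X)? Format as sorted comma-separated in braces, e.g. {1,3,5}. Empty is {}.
Answer: {2,3,4}

Derivation:
Constraint 1 (U + Z = X) on D(U)={1,2,3,4,6} D(Z)={1,2,3,4,5,6} D(X)={2,3,4,5,6}: U {1,2,3,4,6}->{1,2,3,4}; Z {1,2,3,4,5,6}->{1,2,3,4,5}
Constraint 2 (U < X) on D(U)={1,2,3,4} D(X)={2,3,4,5,6}: no change
Constraint 3 (X + U = Z) on D(X)={2,3,4,5,6} D(U)={1,2,3,4} D(Z)={1,2,3,4,5}: X {2,3,4,5,6}->{2,3,4}; U {1,2,3,4}->{1,2,3}; Z {1,2,3,4,5}->{3,4,5}
So after constraint 3: D(X) = {2,3,4}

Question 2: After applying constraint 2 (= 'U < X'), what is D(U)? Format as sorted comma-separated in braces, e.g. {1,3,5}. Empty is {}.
Answer: {1,2,3,4}

Derivation:
Constraint 1 (U + Z = X) on D(U)={1,2,3,4,6} D(Z)={1,2,3,4,5,6} D(X)={2,3,4,5,6}: U {1,2,3,4,6}->{1,2,3,4}; Z {1,2,3,4,5,6}->{1,2,3,4,5}
Constraint 2 (U < X) on D(U)={1,2,3,4} D(X)={2,3,4,5,6}: no change
So after constraint 2: D(U) = {1,2,3,4}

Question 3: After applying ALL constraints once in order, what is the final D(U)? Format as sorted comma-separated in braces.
Answer: {1,2,3}

Derivation:
Constraint 1 (U + Z = X) on D(U)={1,2,3,4,6} D(Z)={1,2,3,4,5,6} D(X)={2,3,4,5,6}: U {1,2,3,4,6}->{1,2,3,4}; Z {1,2,3,4,5,6}->{1,2,3,4,5}
Constraint 2 (U < X) on D(U)={1,2,3,4} D(X)={2,3,4,5,6}: no change
Constraint 3 (X + U = Z) on D(X)={2,3,4,5,6} D(U)={1,2,3,4} D(Z)={1,2,3,4,5}: X {2,3,4,5,6}->{2,3,4}; U {1,2,3,4}->{1,2,3}; Z {1,2,3,4,5}->{3,4,5}
So after all 3 constraints: D(U) = {1,2,3}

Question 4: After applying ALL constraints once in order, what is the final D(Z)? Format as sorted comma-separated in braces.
Answer: {3,4,5}

Derivation:
Constraint 1 (U + Z = X) on D(U)={1,2,3,4,6} D(Z)={1,2,3,4,5,6} D(X)={2,3,4,5,6}: U {1,2,3,4,6}->{1,2,3,4}; Z {1,2,3,4,5,6}->{1,2,3,4,5}
Constraint 2 (U < X) on D(U)={1,2,3,4} D(X)={2,3,4,5,6}: no change
Constraint 3 (X + U = Z) on D(X)={2,3,4,5,6} D(U)={1,2,3,4} D(Z)={1,2,3,4,5}: X {2,3,4,5,6}->{2,3,4}; U {1,2,3,4}->{1,2,3}; Z {1,2,3,4,5}->{3,4,5}
So after all 3 constraints: D(Z) = {3,4,5}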